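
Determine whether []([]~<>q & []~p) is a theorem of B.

Invalid (countermodel exists)

Tableau for the negation ~[]([]~<>q & []~p):
1. ~[]([]~<>q & []~p), w0
2. ~([]~<>q & []~p), w1   [~[]-rule on 1: fresh world w1, w0Rw1]
3. ~[]~p, w1   [~&-rule on 2 (branches; this branch)]
4. p, w2   [~[]-rule on 3: fresh world w2, w1Rw2]
Accessibility: w0Rw0, w0Rw1, w1Rw0, w1Rw1, w1Rw2, w2Rw1, w2Rw2
The negation has an open branch (countermodel exists).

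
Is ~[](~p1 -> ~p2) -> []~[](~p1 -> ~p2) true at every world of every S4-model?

Tableau for the negation ~(~[](~p1 -> ~p2) -> []~[](~p1 -> ~p2)):
1. ~(~[](~p1 -> ~p2) -> []~[](~p1 -> ~p2)), u
2. ~[](~p1 -> ~p2), u   [~->-rule on 1]
3. ~[]~[](~p1 -> ~p2), u   [~->-rule on 1]
4. ~(~p1 -> ~p2), v   [~[]-rule on 2: fresh world v, uRv]
5. ~p1, v   [~->-rule on 4]
6. p2, v   [~->-rule on 4]
7. [](~p1 -> ~p2), w   [~[]-rule on 3: fresh world w, uRw]
8. ~p1 -> ~p2, w   [[]-rule on 7 via wRw]
9. ~p2, w   [->-rule on 8 (branches; this branch)]
Accessibility: uRu, uRv, uRw, vRv, wRw
The negation has an open branch (countermodel exists).

Not valid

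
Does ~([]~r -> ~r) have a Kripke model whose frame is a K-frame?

1. ~([]~r -> ~r), w0
2. []~r, w0
3. r, w0

Satisfiable (open branch found)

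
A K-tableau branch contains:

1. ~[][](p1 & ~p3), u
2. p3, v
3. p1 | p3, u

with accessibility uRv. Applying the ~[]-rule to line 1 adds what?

a fresh world w with uRw, and ~[](p1 & ~p3) at w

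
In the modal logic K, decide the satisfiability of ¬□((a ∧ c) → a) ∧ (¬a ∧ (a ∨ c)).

Unsatisfiable

1. ¬□((a ∧ c) → a) ∧ (¬a ∧ (a ∨ c)), 0
2. ¬□((a ∧ c) → a), 0
3. ¬a ∧ (a ∨ c), 0
4. ¬a, 0
5. a ∨ c, 0
6. c, 0
7. ¬((a ∧ c) → a), 1
8. a ∧ c, 1
9. ¬a, 1
10. a, 1
11. c, 1
Accessibility: 0R1
Branch closes: a and ¬a both at 1.
All branches of the tableau close; one closing branch shown above.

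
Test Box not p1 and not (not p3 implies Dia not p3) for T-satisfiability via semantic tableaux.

1. Box not p1 and not (not p3 implies Dia not p3), w0
2. Box not p1, w0
3. not (not p3 implies Dia not p3), w0
4. not p3, w0
5. not Dia not p3, w0
6. not p1, w0
7. p3, w0
Accessibility: w0Rw0
Branch closes: p3 and not p3 both at w0.
All branches of the tableau close; one closing branch shown above.

No, unsatisfiable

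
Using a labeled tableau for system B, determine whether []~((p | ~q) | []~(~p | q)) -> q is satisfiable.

Satisfiable

1. []~((p | ~q) | []~(~p | q)) -> q, u
2. q, u
Accessibility: uRu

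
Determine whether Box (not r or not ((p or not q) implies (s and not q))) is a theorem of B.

Not valid

Tableau for the negation not Box (not r or not ((p or not q) implies (s and not q))):
1. not Box (not r or not ((p or not q) implies (s and not q))), w0
2. not (not r or not ((p or not q) implies (s and not q))), w1   [neg-Box-rule on 1: fresh world w1, w0Rw1]
3. r, w1   [neg-or-rule on 2]
4. (p or not q) implies (s and not q), w1   [neg-or-rule on 2]
5. s and not q, w1   [implies-rule on 4 (branches; this branch)]
6. s, w1   [and-rule on 5]
7. not q, w1   [and-rule on 5]
Accessibility: w0Rw0, w0Rw1, w1Rw0, w1Rw1
The negation has an open branch (countermodel exists).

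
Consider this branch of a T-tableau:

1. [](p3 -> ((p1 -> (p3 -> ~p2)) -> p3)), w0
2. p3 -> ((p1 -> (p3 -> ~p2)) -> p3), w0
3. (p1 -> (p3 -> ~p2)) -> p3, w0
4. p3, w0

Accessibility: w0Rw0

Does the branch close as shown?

No atom appears with both signs at the same world.

Open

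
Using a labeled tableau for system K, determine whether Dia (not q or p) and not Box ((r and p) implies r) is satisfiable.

Unsatisfiable

1. Dia (not q or p) and not Box ((r and p) implies r), u
2. Dia (not q or p), u
3. not Box ((r and p) implies r), u
4. not q or p, v
5. p, v
6. not ((r and p) implies r), w
7. r and p, w
8. not r, w
9. r, w
10. p, w
Accessibility: uRv, uRw
Branch closes: r and not r both at w.
All branches of the tableau close; one closing branch shown above.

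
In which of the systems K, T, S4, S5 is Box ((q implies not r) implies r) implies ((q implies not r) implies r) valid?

T, S4, S5

T-tableau for the negation not (Box ((q implies not r) implies r) implies ((q implies not r) implies r)):
1. not (Box ((q implies not r) implies r) implies ((q implies not r) implies r)), 0
2. Box ((q implies not r) implies r), 0
3. not ((q implies not r) implies r), 0
4. q implies not r, 0
5. not r, 0
6. (q implies not r) implies r, 0
7. not (q implies not r), 0
8. q, 0
9. r, 0
Accessibility: 0R0
Branch closes: r and not r both at 0.
Every branch closes (one shown): valid in T, hence also in S4, S5 (every theorem of T is a theorem of S4 and S5).
K-tableau for the negation not (Box ((q implies not r) implies r) implies ((q implies not r) implies r)):
1. not (Box ((q implies not r) implies r) implies ((q implies not r) implies r)), 0
2. Box ((q implies not r) implies r), 0
3. not ((q implies not r) implies r), 0
4. q implies not r, 0
5. not r, 0
Complete open branch: countermodel on a K-frame, so not valid in K.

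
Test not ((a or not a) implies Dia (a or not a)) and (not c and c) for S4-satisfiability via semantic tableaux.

1. not ((a or not a) implies Dia (a or not a)) and (not c and c), u
2. not ((a or not a) implies Dia (a or not a)), u
3. not c and c, u
4. a or not a, u
5. not Dia (a or not a), u
6. not c, u
7. c, u
Accessibility: uRu
Branch closes: c and not c both at u.
Every branch closes; the branch above is one of them.

No, unsatisfiable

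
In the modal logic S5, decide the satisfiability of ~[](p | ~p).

1. ~[](p | ~p), w0
2. ~(p | ~p), w1
3. ~p, w1
4. p, w1
Accessibility: w0Rw0, w0Rw1, w1Rw0, w1Rw1
Branch closes: p and ~p both at w1.
(One branch shown.) All branches close.

No, unsatisfiable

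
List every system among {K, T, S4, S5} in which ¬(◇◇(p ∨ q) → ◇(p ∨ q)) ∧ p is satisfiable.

K-tableau for the formula:
1. ¬(◇◇(p ∨ q) → ◇(p ∨ q)) ∧ p, u
2. ¬(◇◇(p ∨ q) → ◇(p ∨ q)), u
3. p, u
4. ◇◇(p ∨ q), u
5. ¬◇(p ∨ q), u
6. ◇(p ∨ q), v
7. ¬(p ∨ q), v
8. ¬p, v
9. ¬q, v
10. p ∨ q, w
11. q, w
Accessibility: uRv, vRw
Complete open branch: satisfiable in K.
T-tableau for the formula:
1. ¬(◇◇(p ∨ q) → ◇(p ∨ q)) ∧ p, u
2. ¬(◇◇(p ∨ q) → ◇(p ∨ q)), u
3. p, u
4. ◇◇(p ∨ q), u
5. ¬◇(p ∨ q), u
6. ¬(p ∨ q), u
7. ¬p, u
8. ¬q, u
Accessibility: uRu
Branch closes: p and ¬p both at u.
Every branch closes (one shown): unsatisfiable in T, hence also in S4, S5 (every S4/S5-frame is a T-frame).

K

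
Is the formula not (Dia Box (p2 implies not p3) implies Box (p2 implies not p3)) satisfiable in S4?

Satisfiable (open branch found)

1. not (Dia Box (p2 implies not p3) implies Box (p2 implies not p3)), u
2. Dia Box (p2 implies not p3), u   [neg-implies-rule on 1]
3. not Box (p2 implies not p3), u   [neg-implies-rule on 1]
4. Box (p2 implies not p3), v   [Dia-rule on 2: fresh world v, uRv]
5. p2 implies not p3, v   [Box-rule on 4 via vRv]
6. not p3, v   [implies-rule on 5 (branches; this branch)]
7. not (p2 implies not p3), w   [neg-Box-rule on 3: fresh world w, uRw]
8. p2, w   [neg-implies-rule on 7]
9. p3, w   [neg-implies-rule on 7]
Accessibility: uRu, uRv, uRw, vRv, wRw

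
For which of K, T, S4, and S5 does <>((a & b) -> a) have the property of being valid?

T, S4, S5

T-tableau for the negation ~<>((a & b) -> a):
1. ~<>((a & b) -> a), u
2. ~((a & b) -> a), u   [~<>-rule on 1 via uRu]
3. a & b, u   [~->-rule on 2]
4. ~a, u   [~->-rule on 2]
5. a, u   [&-rule on 3]
6. b, u   [&-rule on 3]
Accessibility: uRu
Branch closes: a and ~a both at u.
Every branch closes (one shown): valid in T, hence also in S4, S5 (every theorem of T is a theorem of S4 and S5).
K-tableau for the negation ~<>((a & b) -> a):
1. ~<>((a & b) -> a), u
Complete open branch: countermodel on a K-frame, so not valid in K.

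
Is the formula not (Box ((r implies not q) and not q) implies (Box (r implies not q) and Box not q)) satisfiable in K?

1. not (Box ((r implies not q) and not q) implies (Box (r implies not q) and Box not q)), w0
2. Box ((r implies not q) and not q), w0
3. not (Box (r implies not q) and Box not q), w0
4. not Box (r implies not q), w0
5. not (r implies not q), w1
6. r, w1
7. q, w1
8. (r implies not q) and not q, w1
9. r implies not q, w1
10. not q, w1
Accessibility: w0Rw1
Branch closes: q and not q both at w1.
All branches of the tableau close; one closing branch shown above.

No, unsatisfiable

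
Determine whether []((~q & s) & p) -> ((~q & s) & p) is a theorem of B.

Tableau for the negation ~([]((~q & s) & p) -> ((~q & s) & p)):
1. ~([]((~q & s) & p) -> ((~q & s) & p)), w0
2. []((~q & s) & p), w0
3. ~((~q & s) & p), w0
4. (~q & s) & p, w0
5. ~q & s, w0
6. p, w0
7. ~q, w0
8. s, w0
9. ~(~q & s), w0
10. ~s, w0
Accessibility: w0Rw0
Branch closes: s and ~s both at w0.
All branches of the negation close; one closing branch shown above.

Valid in B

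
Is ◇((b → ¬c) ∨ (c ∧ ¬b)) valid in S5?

Tableau for the negation ¬◇((b → ¬c) ∨ (c ∧ ¬b)):
1. ¬◇((b → ¬c) ∨ (c ∧ ¬b)), w0
2. ¬((b → ¬c) ∨ (c ∧ ¬b)), w0   [¬◇-rule on 1 via w0Rw0]
3. ¬(b → ¬c), w0   [¬∨-rule on 2]
4. ¬(c ∧ ¬b), w0   [¬∨-rule on 2]
5. b, w0   [¬→-rule on 3]
6. c, w0   [¬→-rule on 3]
Accessibility: w0Rw0
The negation has an open branch (countermodel exists).

Invalid (countermodel exists)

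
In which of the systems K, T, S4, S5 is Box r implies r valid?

K-tableau for the negation not (Box r implies r):
1. not (Box r implies r), 0
2. Box r, 0
3. not r, 0
Complete open branch: countermodel on a K-frame, so not valid in K.
T-tableau for the negation not (Box r implies r):
1. not (Box r implies r), 0
2. Box r, 0
3. not r, 0
4. r, 0
Accessibility: 0R0
Branch closes: r and not r both at 0.
Every branch closes (one shown): valid in T, hence also in S4, S5 (every theorem of T is a theorem of S4 and S5).

T, S4, S5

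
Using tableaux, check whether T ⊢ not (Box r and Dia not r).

Tableau for the negation Box r and Dia not r:
1. Box r and Dia not r, u
2. Box r, u   [and-rule on 1]
3. Dia not r, u   [and-rule on 1]
4. r, u   [Box-rule on 2 via uRu]
5. not r, v   [Dia-rule on 3: fresh world v, uRv]
6. r, v   [Box-rule on 2 via uRv]
Accessibility: uRu, uRv, vRv
Branch closes: r and not r both at v.
All branches of the negation close; one closing branch shown above.

Yes, valid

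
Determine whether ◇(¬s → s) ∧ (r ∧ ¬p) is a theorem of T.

Tableau for the negation ¬(◇(¬s → s) ∧ (r ∧ ¬p)):
1. ¬(◇(¬s → s) ∧ (r ∧ ¬p)), w0
2. ¬(r ∧ ¬p), w0
3. p, w0
Accessibility: w0Rw0
The negation has an open branch (countermodel exists).

Not valid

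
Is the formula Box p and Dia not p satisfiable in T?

Unsatisfiable

1. Box p and Dia not p, w0
2. Box p, w0
3. Dia not p, w0
4. p, w0
5. not p, w1
6. p, w1
Accessibility: w0Rw0, w0Rw1, w1Rw1
Branch closes: p and not p both at w1.
(One branch shown.) All branches close.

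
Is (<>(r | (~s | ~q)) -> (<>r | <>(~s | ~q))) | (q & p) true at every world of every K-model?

Valid

Tableau for the negation ~((<>(r | (~s | ~q)) -> (<>r | <>(~s | ~q))) | (q & p)):
1. ~((<>(r | (~s | ~q)) -> (<>r | <>(~s | ~q))) | (q & p)), u
2. ~(<>(r | (~s | ~q)) -> (<>r | <>(~s | ~q))), u
3. ~(q & p), u
4. <>(r | (~s | ~q)), u
5. ~(<>r | <>(~s | ~q)), u
6. ~<>r, u
7. ~<>(~s | ~q), u
8. ~p, u
9. r | (~s | ~q), v
10. ~r, v
11. ~(~s | ~q), v
12. s, v
13. q, v
14. ~s | ~q, v
15. ~q, v
Accessibility: uRv
Branch closes: q and ~q both at v.
Every branch of the negation's tableau closes; the branch above is one of them.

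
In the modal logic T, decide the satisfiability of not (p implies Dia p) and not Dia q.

No, unsatisfiable

1. not (p implies Dia p) and not Dia q, 0
2. not (p implies Dia p), 0
3. not Dia q, 0
4. p, 0
5. not Dia p, 0
6. not q, 0
7. not p, 0
Accessibility: 0R0
Branch closes: p and not p both at 0.
All branches of the tableau close; one closing branch shown above.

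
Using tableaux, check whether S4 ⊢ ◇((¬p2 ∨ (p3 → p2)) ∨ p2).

Valid

Tableau for the negation ¬◇((¬p2 ∨ (p3 → p2)) ∨ p2):
1. ¬◇((¬p2 ∨ (p3 → p2)) ∨ p2), w0
2. ¬((¬p2 ∨ (p3 → p2)) ∨ p2), w0   [¬◇-rule on 1 via w0Rw0]
3. ¬(¬p2 ∨ (p3 → p2)), w0   [¬∨-rule on 2]
4. ¬p2, w0   [¬∨-rule on 2]
5. p2, w0   [¬∨-rule on 3]
6. ¬(p3 → p2), w0   [¬∨-rule on 3]
Accessibility: w0Rw0
Branch closes: p2 and ¬p2 both at w0.
All branches of the negation close; one closing branch shown above.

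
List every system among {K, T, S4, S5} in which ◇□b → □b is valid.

S5

S5-tableau for the negation ¬(◇□b → □b):
1. ¬(◇□b → □b), 0
2. ◇□b, 0   [¬→-rule on 1]
3. ¬□b, 0   [¬→-rule on 1]
4. □b, 1   [◇-rule on 2: fresh world 1, 0R1]
5. b, 0   [□-rule on 4 via 1R0]
6. b, 1   [□-rule on 4 via 1R1]
7. ¬b, 2   [¬□-rule on 3: fresh world 2, 0R2]
8. b, 2   [□-rule on 4 via 1R2]
Accessibility: 0R0, 0R1, 0R2, 1R0, 1R1, 1R2, 2R0, 2R1, 2R2
Branch closes: b and ¬b both at 2.
Every branch closes (one shown): valid in S5.
S4-tableau for the negation ¬(◇□b → □b):
1. ¬(◇□b → □b), 0
2. ◇□b, 0   [¬→-rule on 1]
3. ¬□b, 0   [¬→-rule on 1]
4. □b, 1   [◇-rule on 2: fresh world 1, 0R1]
5. b, 1   [□-rule on 4 via 1R1]
6. ¬b, 2   [¬□-rule on 3: fresh world 2, 0R2]
Accessibility: 0R0, 0R1, 0R2, 1R1, 2R2
Complete open branch: countermodel on an S4-frame, so not valid in S4, nor in K, T (the same frame is also a K-frame and a T-frame).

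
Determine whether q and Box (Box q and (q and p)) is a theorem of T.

Tableau for the negation not (q and Box (Box q and (q and p))):
1. not (q and Box (Box q and (q and p))), w0
2. not Box (Box q and (q and p)), w0
3. not (Box q and (q and p)), w1
4. not (q and p), w1
5. not p, w1
Accessibility: w0Rw0, w0Rw1, w1Rw1
The negation has an open branch (countermodel exists).

No, not valid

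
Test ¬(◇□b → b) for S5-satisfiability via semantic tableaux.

1. ¬(◇□b → b), w0
2. ◇□b, w0
3. ¬b, w0
4. □b, w1
5. b, w0
Accessibility: w0Rw0, w0Rw1, w1Rw0, w1Rw1
Branch closes: b and ¬b both at w0.
All branches of the tableau close; one closing branch shown above.

No, unsatisfiable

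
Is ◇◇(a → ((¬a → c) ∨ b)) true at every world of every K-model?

Tableau for the negation ¬◇◇(a → ((¬a → c) ∨ b)):
1. ¬◇◇(a → ((¬a → c) ∨ b)), u
The negation has an open branch (countermodel exists).

Not valid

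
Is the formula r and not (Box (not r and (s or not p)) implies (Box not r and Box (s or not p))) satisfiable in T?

1. r and not (Box (not r and (s or not p)) implies (Box not r and Box (s or not p))), w0
2. r, w0
3. not (Box (not r and (s or not p)) implies (Box not r and Box (s or not p))), w0
4. Box (not r and (s or not p)), w0
5. not (Box not r and Box (s or not p)), w0
6. not r and (s or not p), w0
7. not r, w0
8. s or not p, w0
Accessibility: w0Rw0
Branch closes: r and not r both at w0.
(One branch shown.) All branches close.

Unsatisfiable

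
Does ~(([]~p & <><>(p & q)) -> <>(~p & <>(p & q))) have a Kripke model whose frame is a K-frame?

1. ~(([]~p & <><>(p & q)) -> <>(~p & <>(p & q))), u
2. []~p & <><>(p & q), u
3. ~<>(~p & <>(p & q)), u
4. []~p, u
5. <><>(p & q), u
6. <>(p & q), v
7. ~(~p & <>(p & q)), v
8. ~p, v
9. ~<>(p & q), v
10. p & q, w
11. p, w
12. q, w
13. ~(p & q), w
14. ~q, w
Accessibility: uRv, vRw
Branch closes: q and ~q both at w.
(One branch shown.) All branches close.

Unsatisfiable (every branch closes)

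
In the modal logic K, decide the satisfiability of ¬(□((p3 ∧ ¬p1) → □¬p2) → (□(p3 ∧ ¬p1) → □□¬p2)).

1. ¬(□((p3 ∧ ¬p1) → □¬p2) → (□(p3 ∧ ¬p1) → □□¬p2)), u
2. □((p3 ∧ ¬p1) → □¬p2), u
3. ¬(□(p3 ∧ ¬p1) → □□¬p2), u
4. □(p3 ∧ ¬p1), u
5. ¬□□¬p2, u
6. ¬□¬p2, v
7. (p3 ∧ ¬p1) → □¬p2, v
8. p3 ∧ ¬p1, v
9. p3, v
10. ¬p1, v
11. □¬p2, v
12. p2, w
13. ¬p2, w
Accessibility: uRv, vRw
Branch closes: p2 and ¬p2 both at w.
Every branch closes; the branch above is one of them.

No, unsatisfiable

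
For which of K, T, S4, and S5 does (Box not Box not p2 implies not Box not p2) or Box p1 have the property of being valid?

T, S4, S5

K-tableau for the negation not ((Box not Box not p2 implies not Box not p2) or Box p1):
1. not ((Box not Box not p2 implies not Box not p2) or Box p1), w0
2. not (Box not Box not p2 implies not Box not p2), w0
3. not Box p1, w0
4. Box not Box not p2, w0
5. Box not p2, w0
6. not p1, w1
7. not Box not p2, w1
8. not p2, w1
9. p2, w2
Accessibility: w0Rw1, w1Rw2
Complete open branch: countermodel on a K-frame, so not valid in K.
T-tableau for the negation not ((Box not Box not p2 implies not Box not p2) or Box p1):
1. not ((Box not Box not p2 implies not Box not p2) or Box p1), w0
2. not (Box not Box not p2 implies not Box not p2), w0
3. not Box p1, w0
4. Box not Box not p2, w0
5. Box not p2, w0
6. not Box not p2, w0
7. not p2, w0
8. not p1, w1
9. not Box not p2, w1
10. not p2, w1
11. p2, w2
12. not Box not p2, w2
13. not p2, w2
Accessibility: w0Rw0, w0Rw1, w0Rw2, w1Rw1, w2Rw2
Branch closes: p2 and not p2 both at w2.
Every branch closes (one shown): valid in T, hence also in S4, S5 (every theorem of T is a theorem of S4 and S5).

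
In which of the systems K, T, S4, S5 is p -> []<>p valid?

S4-tableau for the negation ~(p -> []<>p):
1. ~(p -> []<>p), w0
2. p, w0
3. ~[]<>p, w0
4. ~<>p, w1
5. ~p, w1
Accessibility: w0Rw0, w0Rw1, w1Rw1
Complete open branch: countermodel on an S4-frame, so not valid in S4, nor in K, T (the same frame is also a K-frame and a T-frame).
S5-tableau for the negation ~(p -> []<>p):
1. ~(p -> []<>p), w0
2. p, w0
3. ~[]<>p, w0
4. ~<>p, w1
5. ~p, w0
Accessibility: w0Rw0, w0Rw1, w1Rw0, w1Rw1
Branch closes: p and ~p both at w0.
Every branch closes (one shown): valid in S5.

S5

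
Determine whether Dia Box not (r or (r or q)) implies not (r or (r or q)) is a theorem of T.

Invalid (countermodel exists)

Tableau for the negation not (Dia Box not (r or (r or q)) implies not (r or (r or q))):
1. not (Dia Box not (r or (r or q)) implies not (r or (r or q))), u
2. Dia Box not (r or (r or q)), u
3. r or (r or q), u
4. r or q, u
5. q, u
6. Box not (r or (r or q)), v
7. not (r or (r or q)), v
8. not r, v
9. not (r or q), v
10. not q, v
Accessibility: uRu, uRv, vRv
The negation has an open branch (countermodel exists).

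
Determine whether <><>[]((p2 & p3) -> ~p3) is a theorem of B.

Invalid (countermodel exists)

Tableau for the negation ~<><>[]((p2 & p3) -> ~p3):
1. ~<><>[]((p2 & p3) -> ~p3), u
2. ~<>[]((p2 & p3) -> ~p3), u
3. ~[]((p2 & p3) -> ~p3), u
4. ~((p2 & p3) -> ~p3), v
5. p2 & p3, v
6. p3, v
7. p2, v
8. ~<>[]((p2 & p3) -> ~p3), v
9. ~[]((p2 & p3) -> ~p3), v
10. ~((p2 & p3) -> ~p3), w
11. p2 & p3, w
12. p3, w
13. p2, w
14. ~[]((p2 & p3) -> ~p3), w
15. ~((p2 & p3) -> ~p3), x
16. p2 & p3, x
17. p3, x
18. p2, x
Accessibility: uRu, uRv, vRu, vRv, vRw, wRv, wRw, wRx, xRw, xRx
The negation has an open branch (countermodel exists).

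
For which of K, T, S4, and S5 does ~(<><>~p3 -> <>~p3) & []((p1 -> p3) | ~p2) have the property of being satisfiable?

K, T

T-tableau for the formula:
1. ~(<><>~p3 -> <>~p3) & []((p1 -> p3) | ~p2), 0
2. ~(<><>~p3 -> <>~p3), 0
3. []((p1 -> p3) | ~p2), 0
4. <><>~p3, 0
5. ~<>~p3, 0
6. (p1 -> p3) | ~p2, 0
7. p3, 0
8. ~p2, 0
9. <>~p3, 1
10. (p1 -> p3) | ~p2, 1
11. p3, 1
12. ~p2, 1
13. ~p3, 2
Accessibility: 0R0, 0R1, 1R1, 1R2, 2R2
Complete open branch: satisfiable in T, hence also in K (this T-model is also a K-model).
S4-tableau for the formula:
1. ~(<><>~p3 -> <>~p3) & []((p1 -> p3) | ~p2), 0
2. ~(<><>~p3 -> <>~p3), 0
3. []((p1 -> p3) | ~p2), 0
4. <><>~p3, 0
5. ~<>~p3, 0
6. (p1 -> p3) | ~p2, 0
7. p3, 0
8. p1 -> p3, 0
9. <>~p3, 1
10. (p1 -> p3) | ~p2, 1
11. p3, 1
12. p1 -> p3, 1
13. ~p3, 2
14. (p1 -> p3) | ~p2, 2
15. p3, 2
Accessibility: 0R0, 0R1, 0R2, 1R1, 1R2, 2R2
Branch closes: p3 and ~p3 both at 2.
Every branch closes (one shown): unsatisfiable in S4, hence also in S5 (every S5-frame is an S4-frame).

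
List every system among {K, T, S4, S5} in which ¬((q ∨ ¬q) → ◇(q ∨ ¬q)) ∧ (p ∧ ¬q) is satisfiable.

K-tableau for the formula:
1. ¬((q ∨ ¬q) → ◇(q ∨ ¬q)) ∧ (p ∧ ¬q), u
2. ¬((q ∨ ¬q) → ◇(q ∨ ¬q)), u   [∧-rule on 1]
3. p ∧ ¬q, u   [∧-rule on 1]
4. q ∨ ¬q, u   [¬→-rule on 2]
5. ¬◇(q ∨ ¬q), u   [¬→-rule on 2]
6. p, u   [∧-rule on 3]
7. ¬q, u   [∧-rule on 3]
Complete open branch: satisfiable in K.
T-tableau for the formula:
1. ¬((q ∨ ¬q) → ◇(q ∨ ¬q)) ∧ (p ∧ ¬q), u
2. ¬((q ∨ ¬q) → ◇(q ∨ ¬q)), u   [∧-rule on 1]
3. p ∧ ¬q, u   [∧-rule on 1]
4. q ∨ ¬q, u   [¬→-rule on 2]
5. ¬◇(q ∨ ¬q), u   [¬→-rule on 2]
6. p, u   [∧-rule on 3]
7. ¬q, u   [∧-rule on 3]
8. ¬(q ∨ ¬q), u   [¬◇-rule on 5 via uRu]
9. q, u   [¬∨-rule on 8]
Accessibility: uRu
Branch closes: q and ¬q both at u.
Every branch closes (one shown): unsatisfiable in T, hence also in S4, S5 (every S4/S5-frame is a T-frame).

K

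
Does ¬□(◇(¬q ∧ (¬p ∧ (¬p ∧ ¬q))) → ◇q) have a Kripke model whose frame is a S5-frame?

Yes, satisfiable

1. ¬□(◇(¬q ∧ (¬p ∧ (¬p ∧ ¬q))) → ◇q), w0
2. ¬(◇(¬q ∧ (¬p ∧ (¬p ∧ ¬q))) → ◇q), w1   [¬□-rule on 1: fresh world w1, w0Rw1]
3. ◇(¬q ∧ (¬p ∧ (¬p ∧ ¬q))), w1   [¬→-rule on 2]
4. ¬◇q, w1   [¬→-rule on 2]
5. ¬q, w0   [¬◇-rule on 4 via w1Rw0]
6. ¬q, w1   [¬◇-rule on 4 via w1Rw1]
7. ¬q ∧ (¬p ∧ (¬p ∧ ¬q)), w2   [◇-rule on 3: fresh world w2, w1Rw2]
8. ¬q, w2   [∧-rule on 7]
9. ¬p ∧ (¬p ∧ ¬q), w2   [∧-rule on 7]
10. ¬p, w2   [∧-rule on 9]
11. ¬p ∧ ¬q, w2   [∧-rule on 9]
Accessibility: w0Rw0, w0Rw1, w0Rw2, w1Rw0, w1Rw1, w1Rw2, w2Rw0, w2Rw1, w2Rw2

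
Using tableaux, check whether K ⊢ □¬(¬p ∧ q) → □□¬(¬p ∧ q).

Tableau for the negation ¬(□¬(¬p ∧ q) → □□¬(¬p ∧ q)):
1. ¬(□¬(¬p ∧ q) → □□¬(¬p ∧ q)), 0
2. □¬(¬p ∧ q), 0   [¬→-rule on 1]
3. ¬□□¬(¬p ∧ q), 0   [¬→-rule on 1]
4. ¬□¬(¬p ∧ q), 1   [¬□-rule on 3: fresh world 1, 0R1]
5. ¬(¬p ∧ q), 1   [□-rule on 2 via 0R1]
6. ¬q, 1   [¬∧-rule on 5 (branches; this branch)]
7. ¬p ∧ q, 2   [¬□-rule on 4: fresh world 2, 1R2]
8. ¬p, 2   [∧-rule on 7]
9. q, 2   [∧-rule on 7]
Accessibility: 0R1, 1R2
The negation has an open branch (countermodel exists).

Not valid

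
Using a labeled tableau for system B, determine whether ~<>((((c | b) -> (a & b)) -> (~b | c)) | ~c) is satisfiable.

1. ~<>((((c | b) -> (a & b)) -> (~b | c)) | ~c), 0
2. ~((((c | b) -> (a & b)) -> (~b | c)) | ~c), 0
3. ~(((c | b) -> (a & b)) -> (~b | c)), 0
4. c, 0
5. (c | b) -> (a & b), 0
6. ~(~b | c), 0
7. b, 0
8. ~c, 0
Accessibility: 0R0
Branch closes: c and ~c both at 0.
Every branch closes; the branch above is one of them.

Unsatisfiable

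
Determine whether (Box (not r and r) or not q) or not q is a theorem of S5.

Tableau for the negation not ((Box (not r and r) or not q) or not q):
1. not ((Box (not r and r) or not q) or not q), w0
2. not (Box (not r and r) or not q), w0   [neg-or-rule on 1]
3. q, w0   [neg-or-rule on 1]
4. not Box (not r and r), w0   [neg-or-rule on 2]
5. not (not r and r), w1   [neg-Box-rule on 4: fresh world w1, w0Rw1]
6. not r, w1   [neg-and-rule on 5 (branches; this branch)]
Accessibility: w0Rw0, w0Rw1, w1Rw0, w1Rw1
The negation has an open branch (countermodel exists).

Invalid (countermodel exists)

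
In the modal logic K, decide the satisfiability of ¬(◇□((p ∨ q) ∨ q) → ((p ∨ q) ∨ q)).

1. ¬(◇□((p ∨ q) ∨ q) → ((p ∨ q) ∨ q)), 0
2. ◇□((p ∨ q) ∨ q), 0
3. ¬((p ∨ q) ∨ q), 0
4. ¬(p ∨ q), 0
5. ¬q, 0
6. ¬p, 0
7. □((p ∨ q) ∨ q), 1
Accessibility: 0R1

Satisfiable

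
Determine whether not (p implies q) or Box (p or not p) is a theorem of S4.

Valid in S4

Tableau for the negation not (not (p implies q) or Box (p or not p)):
1. not (not (p implies q) or Box (p or not p)), 0
2. p implies q, 0
3. not Box (p or not p), 0
4. q, 0
5. not (p or not p), 1
6. not p, 1
7. p, 1
Accessibility: 0R0, 0R1, 1R1
Branch closes: p and not p both at 1.
All branches of the negation close; one closing branch shown above.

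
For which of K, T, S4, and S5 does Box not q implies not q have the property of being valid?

T, S4, S5

K-tableau for the negation not (Box not q implies not q):
1. not (Box not q implies not q), 0
2. Box not q, 0
3. q, 0
Complete open branch: countermodel on a K-frame, so not valid in K.
T-tableau for the negation not (Box not q implies not q):
1. not (Box not q implies not q), 0
2. Box not q, 0
3. q, 0
4. not q, 0
Accessibility: 0R0
Branch closes: q and not q both at 0.
Every branch closes (one shown): valid in T, hence also in S4, S5 (every theorem of T is a theorem of S4 and S5).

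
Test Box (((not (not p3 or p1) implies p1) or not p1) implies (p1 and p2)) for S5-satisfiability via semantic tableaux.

Yes, satisfiable

1. Box (((not (not p3 or p1) implies p1) or not p1) implies (p1 and p2)), w0
2. ((not (not p3 or p1) implies p1) or not p1) implies (p1 and p2), w0   [Box-rule on 1 via w0Rw0]
3. p1 and p2, w0   [implies-rule on 2 (branches; this branch)]
4. p1, w0   [and-rule on 3]
5. p2, w0   [and-rule on 3]
Accessibility: w0Rw0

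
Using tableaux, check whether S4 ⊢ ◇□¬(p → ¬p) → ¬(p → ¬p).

Invalid (countermodel exists)

Tableau for the negation ¬(◇□¬(p → ¬p) → ¬(p → ¬p)):
1. ¬(◇□¬(p → ¬p) → ¬(p → ¬p)), 0
2. ◇□¬(p → ¬p), 0   [¬→-rule on 1]
3. p → ¬p, 0   [¬→-rule on 1]
4. ¬p, 0   [→-rule on 3 (branches; this branch)]
5. □¬(p → ¬p), 1   [◇-rule on 2: fresh world 1, 0R1]
6. ¬(p → ¬p), 1   [□-rule on 5 via 1R1]
7. p, 1   [¬→-rule on 6]
Accessibility: 0R0, 0R1, 1R1
The negation has an open branch (countermodel exists).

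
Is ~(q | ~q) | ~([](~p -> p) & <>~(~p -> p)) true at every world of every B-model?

Tableau for the negation ~(~(q | ~q) | ~([](~p -> p) & <>~(~p -> p))):
1. ~(~(q | ~q) | ~([](~p -> p) & <>~(~p -> p))), w0
2. q | ~q, w0
3. [](~p -> p) & <>~(~p -> p), w0
4. [](~p -> p), w0
5. <>~(~p -> p), w0
6. ~p -> p, w0
7. ~q, w0
8. p, w0
9. ~(~p -> p), w1
10. ~p, w1
11. ~p -> p, w1
12. p, w1
Accessibility: w0Rw0, w0Rw1, w1Rw0, w1Rw1
Branch closes: p and ~p both at w1.
All branches of the negation close; one closing branch shown above.

Valid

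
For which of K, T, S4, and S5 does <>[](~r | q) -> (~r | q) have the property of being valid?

S5

S4-tableau for the negation ~(<>[](~r | q) -> (~r | q)):
1. ~(<>[](~r | q) -> (~r | q)), w0
2. <>[](~r | q), w0   [~->-rule on 1]
3. ~(~r | q), w0   [~->-rule on 1]
4. r, w0   [~|-rule on 3]
5. ~q, w0   [~|-rule on 3]
6. [](~r | q), w1   [<>-rule on 2: fresh world w1, w0Rw1]
7. ~r | q, w1   [[]-rule on 6 via w1Rw1]
8. q, w1   [|-rule on 7 (branches; this branch)]
Accessibility: w0Rw0, w0Rw1, w1Rw1
Complete open branch: countermodel on an S4-frame, so not valid in S4, nor in K, T (the same frame is also a K-frame and a T-frame).
S5-tableau for the negation ~(<>[](~r | q) -> (~r | q)):
1. ~(<>[](~r | q) -> (~r | q)), w0
2. <>[](~r | q), w0   [~->-rule on 1]
3. ~(~r | q), w0   [~->-rule on 1]
4. r, w0   [~|-rule on 3]
5. ~q, w0   [~|-rule on 3]
6. [](~r | q), w1   [<>-rule on 2: fresh world w1, w0Rw1]
7. ~r | q, w0   [[]-rule on 6 via w1Rw0]
8. ~r | q, w1   [[]-rule on 6 via w1Rw1]
9. q, w0   [|-rule on 7 (branches; this branch)]
Accessibility: w0Rw0, w0Rw1, w1Rw0, w1Rw1
Branch closes: q and ~q both at w0.
Every branch closes (one shown): valid in S5.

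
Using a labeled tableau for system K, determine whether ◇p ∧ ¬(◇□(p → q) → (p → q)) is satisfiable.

Yes, satisfiable

1. ◇p ∧ ¬(◇□(p → q) → (p → q)), u
2. ◇p, u
3. ¬(◇□(p → q) → (p → q)), u
4. ◇□(p → q), u
5. ¬(p → q), u
6. p, u
7. ¬q, u
8. p, v
9. □(p → q), w
Accessibility: uRv, uRw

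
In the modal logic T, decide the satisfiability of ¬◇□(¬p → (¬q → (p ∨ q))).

1. ¬◇□(¬p → (¬q → (p ∨ q))), u
2. ¬□(¬p → (¬q → (p ∨ q))), u   [¬◇-rule on 1 via uRu]
3. ¬(¬p → (¬q → (p ∨ q))), v   [¬□-rule on 2: fresh world v, uRv]
4. ¬p, v   [¬→-rule on 3]
5. ¬(¬q → (p ∨ q)), v   [¬→-rule on 3]
6. ¬q, v   [¬→-rule on 5]
7. ¬(p ∨ q), v   [¬→-rule on 5]
8. ¬□(¬p → (¬q → (p ∨ q))), v   [¬◇-rule on 1 via uRv]
9. ¬(¬p → (¬q → (p ∨ q))), w   [¬□-rule on 8: fresh world w, vRw]
10. ¬p, w   [¬→-rule on 9]
11. ¬(¬q → (p ∨ q)), w   [¬→-rule on 9]
12. ¬q, w   [¬→-rule on 11]
13. ¬(p ∨ q), w   [¬→-rule on 11]
Accessibility: uRu, uRv, vRv, vRw, wRw

Satisfiable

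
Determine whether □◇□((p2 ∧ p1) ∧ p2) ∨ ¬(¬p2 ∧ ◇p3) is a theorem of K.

Not valid

Tableau for the negation ¬(□◇□((p2 ∧ p1) ∧ p2) ∨ ¬(¬p2 ∧ ◇p3)):
1. ¬(□◇□((p2 ∧ p1) ∧ p2) ∨ ¬(¬p2 ∧ ◇p3)), w0
2. ¬□◇□((p2 ∧ p1) ∧ p2), w0
3. ¬p2 ∧ ◇p3, w0
4. ¬p2, w0
5. ◇p3, w0
6. ¬◇□((p2 ∧ p1) ∧ p2), w1
7. p3, w2
Accessibility: w0Rw1, w0Rw2
The negation has an open branch (countermodel exists).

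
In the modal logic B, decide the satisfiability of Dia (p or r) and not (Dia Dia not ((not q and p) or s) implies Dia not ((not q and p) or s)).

Satisfiable (open branch found)

1. Dia (p or r) and not (Dia Dia not ((not q and p) or s) implies Dia not ((not q and p) or s)), u
2. Dia (p or r), u   [and-rule on 1]
3. not (Dia Dia not ((not q and p) or s) implies Dia not ((not q and p) or s)), u   [and-rule on 1]
4. Dia Dia not ((not q and p) or s), u   [neg-implies-rule on 3]
5. not Dia not ((not q and p) or s), u   [neg-implies-rule on 3]
6. (not q and p) or s, u   [neg-Dia-rule on 5 via uRu]
7. s, u   [or-rule on 6 (branches; this branch)]
8. p or r, v   [Dia-rule on 2: fresh world v, uRv]
9. (not q and p) or s, v   [neg-Dia-rule on 5 via uRv]
10. r, v   [or-rule on 8 (branches; this branch)]
11. s, v   [or-rule on 9 (branches; this branch)]
12. Dia not ((not q and p) or s), w   [Dia-rule on 4: fresh world w, uRw]
13. (not q and p) or s, w   [neg-Dia-rule on 5 via uRw]
14. s, w   [or-rule on 13 (branches; this branch)]
15. not ((not q and p) or s), x   [Dia-rule on 12: fresh world x, wRx]
16. not (not q and p), x   [neg-or-rule on 15]
17. not s, x   [neg-or-rule on 15]
18. not p, x   [neg-and-rule on 16 (branches; this branch)]
Accessibility: uRu, uRv, uRw, vRu, vRv, wRu, wRw, wRx, xRw, xRx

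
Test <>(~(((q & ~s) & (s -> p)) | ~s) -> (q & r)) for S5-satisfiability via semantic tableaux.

Yes, satisfiable

1. <>(~(((q & ~s) & (s -> p)) | ~s) -> (q & r)), u
2. ~(((q & ~s) & (s -> p)) | ~s) -> (q & r), v   [<>-rule on 1: fresh world v, uRv]
3. q & r, v   [->-rule on 2 (branches; this branch)]
4. q, v   [&-rule on 3]
5. r, v   [&-rule on 3]
Accessibility: uRu, uRv, vRu, vRv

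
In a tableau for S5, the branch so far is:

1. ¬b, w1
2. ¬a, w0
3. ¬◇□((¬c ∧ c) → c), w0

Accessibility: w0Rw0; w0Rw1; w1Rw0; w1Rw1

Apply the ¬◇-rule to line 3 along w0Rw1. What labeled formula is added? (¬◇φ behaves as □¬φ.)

¬□((¬c ∧ c) → c), w1

¬◇φ behaves as □¬φ: propagate the negated body to each accessible world.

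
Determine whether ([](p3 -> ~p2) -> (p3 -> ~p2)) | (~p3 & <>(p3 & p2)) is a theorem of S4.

Tableau for the negation ~(([](p3 -> ~p2) -> (p3 -> ~p2)) | (~p3 & <>(p3 & p2))):
1. ~(([](p3 -> ~p2) -> (p3 -> ~p2)) | (~p3 & <>(p3 & p2))), w0
2. ~([](p3 -> ~p2) -> (p3 -> ~p2)), w0
3. ~(~p3 & <>(p3 & p2)), w0
4. [](p3 -> ~p2), w0
5. ~(p3 -> ~p2), w0
6. p3, w0
7. p2, w0
8. p3 -> ~p2, w0
9. ~<>(p3 & p2), w0
10. ~(p3 & p2), w0
11. ~p2, w0
Accessibility: w0Rw0
Branch closes: p2 and ~p2 both at w0.
Every branch of the negation's tableau closes; the branch above is one of them.

Yes, valid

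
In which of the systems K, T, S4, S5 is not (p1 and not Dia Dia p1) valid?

T, S4, S5

K-tableau for the negation p1 and not Dia Dia p1:
1. p1 and not Dia Dia p1, 0
2. p1, 0   [and-rule on 1]
3. not Dia Dia p1, 0   [and-rule on 1]
Complete open branch: countermodel on a K-frame, so not valid in K.
T-tableau for the negation p1 and not Dia Dia p1:
1. p1 and not Dia Dia p1, 0
2. p1, 0   [and-rule on 1]
3. not Dia Dia p1, 0   [and-rule on 1]
4. not Dia p1, 0   [neg-Dia-rule on 3 via 0R0]
5. not p1, 0   [neg-Dia-rule on 4 via 0R0]
Accessibility: 0R0
Branch closes: p1 and not p1 both at 0.
Every branch closes (one shown): valid in T, hence also in S4, S5 (every theorem of T is a theorem of S4 and S5).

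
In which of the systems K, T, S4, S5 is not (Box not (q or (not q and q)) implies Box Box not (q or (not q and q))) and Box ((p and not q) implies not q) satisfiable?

K, T

T-tableau for the formula:
1. not (Box not (q or (not q and q)) implies Box Box not (q or (not q and q))) and Box ((p and not q) implies not q), w0
2. not (Box not (q or (not q and q)) implies Box Box not (q or (not q and q))), w0
3. Box ((p and not q) implies not q), w0
4. Box not (q or (not q and q)), w0
5. not Box Box not (q or (not q and q)), w0
6. (p and not q) implies not q, w0
7. not (q or (not q and q)), w0
8. not q, w0
9. not (not q and q), w0
10. not Box not (q or (not q and q)), w1
11. (p and not q) implies not q, w1
12. not (q or (not q and q)), w1
13. not q, w1
14. not (not q and q), w1
15. q or (not q and q), w2
16. q, w2
Accessibility: w0Rw0, w0Rw1, w1Rw1, w1Rw2, w2Rw2
Complete open branch: satisfiable in T, hence also in K (this T-model is also a K-model).
S4-tableau for the formula:
1. not (Box not (q or (not q and q)) implies Box Box not (q or (not q and q))) and Box ((p and not q) implies not q), w0
2. not (Box not (q or (not q and q)) implies Box Box not (q or (not q and q))), w0
3. Box ((p and not q) implies not q), w0
4. Box not (q or (not q and q)), w0
5. not Box Box not (q or (not q and q)), w0
6. (p and not q) implies not q, w0
7. not (q or (not q and q)), w0
8. not q, w0
9. not (not q and q), w0
10. not (p and not q), w0
11. not p, w0
12. not Box not (q or (not q and q)), w1
13. (p and not q) implies not q, w1
14. not (q or (not q and q)), w1
15. not q, w1
16. not (not q and q), w1
17. not (p and not q), w1
18. not p, w1
19. q or (not q and q), w2
20. (p and not q) implies not q, w2
21. not (q or (not q and q)), w2
22. not q, w2
23. not (not q and q), w2
24. not q and q, w2
25. q, w2
Accessibility: w0Rw0, w0Rw1, w0Rw2, w1Rw1, w1Rw2, w2Rw2
Branch closes: q and not q both at w2.
Every branch closes (one shown): unsatisfiable in S4, hence also in S5 (every S5-frame is an S4-frame).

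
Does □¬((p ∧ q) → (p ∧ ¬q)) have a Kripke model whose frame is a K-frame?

Satisfiable

1. □¬((p ∧ q) → (p ∧ ¬q)), u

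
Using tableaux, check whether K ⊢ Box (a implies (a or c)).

Tableau for the negation not Box (a implies (a or c)):
1. not Box (a implies (a or c)), 0
2. not (a implies (a or c)), 1
3. a, 1
4. not (a or c), 1
5. not a, 1
6. not c, 1
Accessibility: 0R1
Branch closes: a and not a both at 1.
Every branch of the negation's tableau closes; the branch above is one of them.

Yes, valid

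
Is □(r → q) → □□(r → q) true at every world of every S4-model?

Tableau for the negation ¬(□(r → q) → □□(r → q)):
1. ¬(□(r → q) → □□(r → q)), 0
2. □(r → q), 0
3. ¬□□(r → q), 0
4. r → q, 0
5. q, 0
6. ¬□(r → q), 1
7. r → q, 1
8. q, 1
9. ¬(r → q), 2
10. r, 2
11. ¬q, 2
12. r → q, 2
13. q, 2
Accessibility: 0R0, 0R1, 0R2, 1R1, 1R2, 2R2
Branch closes: q and ¬q both at 2.
All branches of the negation close; one closing branch shown above.

Valid in S4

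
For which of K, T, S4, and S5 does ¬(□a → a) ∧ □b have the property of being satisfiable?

K

K-tableau for the formula:
1. ¬(□a → a) ∧ □b, 0
2. ¬(□a → a), 0   [∧-rule on 1]
3. □b, 0   [∧-rule on 1]
4. □a, 0   [¬→-rule on 2]
5. ¬a, 0   [¬→-rule on 2]
Complete open branch: satisfiable in K.
T-tableau for the formula:
1. ¬(□a → a) ∧ □b, 0
2. ¬(□a → a), 0   [∧-rule on 1]
3. □b, 0   [∧-rule on 1]
4. □a, 0   [¬→-rule on 2]
5. ¬a, 0   [¬→-rule on 2]
6. b, 0   [□-rule on 3 via 0R0]
7. a, 0   [□-rule on 4 via 0R0]
Accessibility: 0R0
Branch closes: a and ¬a both at 0.
Every branch closes (one shown): unsatisfiable in T, hence also in S4, S5 (every S4/S5-frame is a T-frame).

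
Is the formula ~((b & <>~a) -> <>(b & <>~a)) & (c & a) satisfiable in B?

Unsatisfiable (every branch closes)

1. ~((b & <>~a) -> <>(b & <>~a)) & (c & a), w0
2. ~((b & <>~a) -> <>(b & <>~a)), w0
3. c & a, w0
4. b & <>~a, w0
5. ~<>(b & <>~a), w0
6. c, w0
7. a, w0
8. b, w0
9. <>~a, w0
10. ~(b & <>~a), w0
11. ~<>~a, w0
12. ~a, w1
13. ~(b & <>~a), w1
14. a, w1
Accessibility: w0Rw0, w0Rw1, w1Rw0, w1Rw1
Branch closes: a and ~a both at w1.
All branches of the tableau close; one closing branch shown above.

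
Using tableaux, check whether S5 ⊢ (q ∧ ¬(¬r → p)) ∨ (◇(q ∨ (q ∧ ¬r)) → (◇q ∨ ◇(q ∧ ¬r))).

Tableau for the negation ¬((q ∧ ¬(¬r → p)) ∨ (◇(q ∨ (q ∧ ¬r)) → (◇q ∨ ◇(q ∧ ¬r)))):
1. ¬((q ∧ ¬(¬r → p)) ∨ (◇(q ∨ (q ∧ ¬r)) → (◇q ∨ ◇(q ∧ ¬r)))), 0
2. ¬(q ∧ ¬(¬r → p)), 0
3. ¬(◇(q ∨ (q ∧ ¬r)) → (◇q ∨ ◇(q ∧ ¬r))), 0
4. ◇(q ∨ (q ∧ ¬r)), 0
5. ¬(◇q ∨ ◇(q ∧ ¬r)), 0
6. ¬◇q, 0
7. ¬◇(q ∧ ¬r), 0
8. ¬q, 0
9. ¬(q ∧ ¬r), 0
10. ¬r → p, 0
11. r, 0
12. p, 0
13. q ∨ (q ∧ ¬r), 1
14. ¬q, 1
15. ¬(q ∧ ¬r), 1
16. q ∧ ¬r, 1
17. q, 1
18. ¬r, 1
Accessibility: 0R0, 0R1, 1R0, 1R1
Branch closes: q and ¬q both at 1.
Every branch of the negation's tableau closes; the branch above is one of them.

Valid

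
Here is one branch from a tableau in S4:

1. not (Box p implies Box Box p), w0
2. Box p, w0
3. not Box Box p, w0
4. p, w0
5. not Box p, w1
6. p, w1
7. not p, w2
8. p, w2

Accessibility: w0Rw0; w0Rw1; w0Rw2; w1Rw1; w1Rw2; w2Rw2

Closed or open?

Both p and not p appear at w2.

Yes, closed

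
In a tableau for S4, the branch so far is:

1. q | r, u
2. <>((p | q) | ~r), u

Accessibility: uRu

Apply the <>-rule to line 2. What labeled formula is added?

a fresh world v with uRv, and (p | q) | ~r at v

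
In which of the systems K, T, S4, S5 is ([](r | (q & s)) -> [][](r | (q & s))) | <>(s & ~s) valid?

S4, S5

S4-tableau for the negation ~(([](r | (q & s)) -> [][](r | (q & s))) | <>(s & ~s)):
1. ~(([](r | (q & s)) -> [][](r | (q & s))) | <>(s & ~s)), w0
2. ~([](r | (q & s)) -> [][](r | (q & s))), w0
3. ~<>(s & ~s), w0
4. [](r | (q & s)), w0
5. ~[][](r | (q & s)), w0
6. ~(s & ~s), w0
7. r | (q & s), w0
8. s, w0
9. q & s, w0
10. q, w0
11. ~[](r | (q & s)), w1
12. ~(s & ~s), w1
13. r | (q & s), w1
14. s, w1
15. q & s, w1
16. q, w1
17. ~(r | (q & s)), w2
18. ~r, w2
19. ~(q & s), w2
20. ~(s & ~s), w2
21. r | (q & s), w2
22. ~s, w2
23. q & s, w2
24. q, w2
25. s, w2
Accessibility: w0Rw0, w0Rw1, w0Rw2, w1Rw1, w1Rw2, w2Rw2
Branch closes: s and ~s both at w2.
Every branch closes (one shown): valid in S4, hence also in S5 (every theorem of S4 is a theorem of S5).
T-tableau for the negation ~(([](r | (q & s)) -> [][](r | (q & s))) | <>(s & ~s)):
1. ~(([](r | (q & s)) -> [][](r | (q & s))) | <>(s & ~s)), w0
2. ~([](r | (q & s)) -> [][](r | (q & s))), w0
3. ~<>(s & ~s), w0
4. [](r | (q & s)), w0
5. ~[][](r | (q & s)), w0
6. ~(s & ~s), w0
7. r | (q & s), w0
8. s, w0
9. q & s, w0
10. q, w0
11. ~[](r | (q & s)), w1
12. ~(s & ~s), w1
13. r | (q & s), w1
14. s, w1
15. q & s, w1
16. q, w1
17. ~(r | (q & s)), w2
18. ~r, w2
19. ~(q & s), w2
20. ~s, w2
Accessibility: w0Rw0, w0Rw1, w1Rw1, w1Rw2, w2Rw2
Complete open branch: countermodel on a T-frame, so not valid in T, nor in K (the same frame is also a K-frame).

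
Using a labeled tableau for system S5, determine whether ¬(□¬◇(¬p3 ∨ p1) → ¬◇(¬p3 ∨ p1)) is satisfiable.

1. ¬(□¬◇(¬p3 ∨ p1) → ¬◇(¬p3 ∨ p1)), w0
2. □¬◇(¬p3 ∨ p1), w0   [¬→-rule on 1]
3. ◇(¬p3 ∨ p1), w0   [¬→-rule on 1]
4. ¬◇(¬p3 ∨ p1), w0   [□-rule on 2 via w0Rw0]
5. ¬(¬p3 ∨ p1), w0   [¬◇-rule on 4 via w0Rw0]
6. p3, w0   [¬∨-rule on 5]
7. ¬p1, w0   [¬∨-rule on 5]
8. ¬p3 ∨ p1, w1   [◇-rule on 3: fresh world w1, w0Rw1]
9. ¬◇(¬p3 ∨ p1), w1   [□-rule on 2 via w0Rw1]
10. ¬(¬p3 ∨ p1), w1   [¬◇-rule on 4 via w0Rw1]
11. p3, w1   [¬∨-rule on 10]
12. ¬p1, w1   [¬∨-rule on 10]
13. p1, w1   [∨-rule on 8 (branches; this branch)]
Accessibility: w0Rw0, w0Rw1, w1Rw0, w1Rw1
Branch closes: p1 and ¬p1 both at w1.
Every branch closes; the branch above is one of them.

No, unsatisfiable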